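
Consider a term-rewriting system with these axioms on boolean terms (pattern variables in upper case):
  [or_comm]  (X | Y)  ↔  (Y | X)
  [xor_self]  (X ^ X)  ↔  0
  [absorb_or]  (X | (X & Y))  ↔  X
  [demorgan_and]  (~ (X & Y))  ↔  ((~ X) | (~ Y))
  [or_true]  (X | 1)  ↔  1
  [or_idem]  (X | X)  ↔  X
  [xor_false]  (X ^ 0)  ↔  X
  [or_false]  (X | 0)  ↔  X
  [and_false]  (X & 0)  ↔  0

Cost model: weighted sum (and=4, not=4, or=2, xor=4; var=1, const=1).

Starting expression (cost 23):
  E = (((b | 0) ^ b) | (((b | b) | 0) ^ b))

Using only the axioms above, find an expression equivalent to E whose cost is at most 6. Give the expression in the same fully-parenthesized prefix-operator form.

step 1: or_idem (→) rewrites (b | b) into b, now (((b | 0) ^ b) | ((b | 0) ^ b))
step 2: or_idem (→) rewrites (((b | 0) ^ b) | ((b | 0) ^ b)) into ((b | 0) ^ b)
step 3: or_false (→) rewrites (b | 0) into b, reaching cost 6 (bound 6)

(b ^ b)   [cost 6]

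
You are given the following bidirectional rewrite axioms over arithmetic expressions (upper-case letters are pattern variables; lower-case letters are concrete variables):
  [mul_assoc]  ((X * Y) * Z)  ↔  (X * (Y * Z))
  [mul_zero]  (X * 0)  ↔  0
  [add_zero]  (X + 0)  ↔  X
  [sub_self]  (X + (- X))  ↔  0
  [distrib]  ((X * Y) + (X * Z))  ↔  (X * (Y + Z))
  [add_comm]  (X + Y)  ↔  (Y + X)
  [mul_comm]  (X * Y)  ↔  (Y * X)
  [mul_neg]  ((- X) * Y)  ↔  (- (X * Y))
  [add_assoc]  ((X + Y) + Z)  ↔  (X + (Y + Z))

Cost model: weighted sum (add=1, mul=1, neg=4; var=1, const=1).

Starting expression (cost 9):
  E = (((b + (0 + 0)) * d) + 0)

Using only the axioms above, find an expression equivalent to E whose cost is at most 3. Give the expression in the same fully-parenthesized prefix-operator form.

1. [add_zero →] (0 + 0)  →  0;  E = (((b + 0) * d) + 0)
2. [add_zero →] (b + 0)  →  b;  E = ((b * d) + 0)
3. [add_zero →] ((b * d) + 0)  →  (b * d);  cost 3 ≤ 3, done

(b * d)   [cost 3]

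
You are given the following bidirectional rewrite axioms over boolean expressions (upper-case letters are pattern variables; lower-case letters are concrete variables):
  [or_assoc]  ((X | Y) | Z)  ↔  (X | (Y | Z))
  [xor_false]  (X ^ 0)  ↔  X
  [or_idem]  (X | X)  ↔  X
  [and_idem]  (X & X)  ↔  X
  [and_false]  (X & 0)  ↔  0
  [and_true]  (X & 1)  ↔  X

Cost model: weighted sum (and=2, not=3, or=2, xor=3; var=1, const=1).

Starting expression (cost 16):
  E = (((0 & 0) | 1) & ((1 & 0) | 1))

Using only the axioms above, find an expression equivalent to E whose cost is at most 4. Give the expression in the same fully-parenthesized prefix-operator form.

(0 | 1)   [cost 4]

step 1: and_idem (→) rewrites (0 & 0) into 0, now ((0 | 1) & ((1 & 0) | 1))
step 2: and_false (→) rewrites (1 & 0) into 0, now ((0 | 1) & (0 | 1))
step 3: and_idem (→) rewrites ((0 | 1) & (0 | 1)) into (0 | 1), reaching cost 4 (bound 4)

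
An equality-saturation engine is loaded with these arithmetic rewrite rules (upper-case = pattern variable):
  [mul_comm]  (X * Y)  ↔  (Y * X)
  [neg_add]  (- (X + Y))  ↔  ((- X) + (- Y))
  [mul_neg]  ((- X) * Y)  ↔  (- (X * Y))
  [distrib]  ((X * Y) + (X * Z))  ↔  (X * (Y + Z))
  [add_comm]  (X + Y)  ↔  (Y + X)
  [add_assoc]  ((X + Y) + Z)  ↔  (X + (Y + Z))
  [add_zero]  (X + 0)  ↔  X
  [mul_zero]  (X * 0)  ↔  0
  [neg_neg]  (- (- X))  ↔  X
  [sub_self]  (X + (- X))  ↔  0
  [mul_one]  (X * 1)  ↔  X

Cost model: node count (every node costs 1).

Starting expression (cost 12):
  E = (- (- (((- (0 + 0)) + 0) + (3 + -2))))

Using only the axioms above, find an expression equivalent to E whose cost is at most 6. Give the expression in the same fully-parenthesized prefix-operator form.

(1) (- (- (((- (0 + 0)) + 0) + (3 + -2))))  =[neg_neg →]=  (((- (0 + 0)) + 0) + (3 + -2))
(2) ((- (0 + 0)) + 0)  =[add_zero →]=  (- (0 + 0))    ⊢ ((- (0 + 0)) + (3 + -2))
(3) (0 + 0)  =[add_zero →]=  0    ⊢ cost 6, within 6

((- 0) + (3 + -2))   [cost 6]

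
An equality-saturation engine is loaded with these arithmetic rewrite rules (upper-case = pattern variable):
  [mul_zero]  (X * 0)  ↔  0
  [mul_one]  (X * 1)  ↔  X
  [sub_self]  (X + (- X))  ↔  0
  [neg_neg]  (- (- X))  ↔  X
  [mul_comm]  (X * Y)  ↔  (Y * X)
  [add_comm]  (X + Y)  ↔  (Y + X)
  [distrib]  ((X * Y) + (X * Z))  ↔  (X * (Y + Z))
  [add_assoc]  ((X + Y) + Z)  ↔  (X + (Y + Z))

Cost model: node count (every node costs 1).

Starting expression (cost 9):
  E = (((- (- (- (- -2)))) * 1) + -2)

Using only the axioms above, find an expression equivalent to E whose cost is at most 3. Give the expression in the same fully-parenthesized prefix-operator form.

(-2 + -2)   [cost 3]

1. [neg_neg →] (- (- (- -2)))  →  (- -2);  E = (((- (- -2)) * 1) + -2)
2. [mul_one →] ((- (- -2)) * 1)  →  (- (- -2));  E = ((- (- -2)) + -2)
3. [neg_neg →] (- (- -2))  →  -2;  cost 3 ≤ 3, done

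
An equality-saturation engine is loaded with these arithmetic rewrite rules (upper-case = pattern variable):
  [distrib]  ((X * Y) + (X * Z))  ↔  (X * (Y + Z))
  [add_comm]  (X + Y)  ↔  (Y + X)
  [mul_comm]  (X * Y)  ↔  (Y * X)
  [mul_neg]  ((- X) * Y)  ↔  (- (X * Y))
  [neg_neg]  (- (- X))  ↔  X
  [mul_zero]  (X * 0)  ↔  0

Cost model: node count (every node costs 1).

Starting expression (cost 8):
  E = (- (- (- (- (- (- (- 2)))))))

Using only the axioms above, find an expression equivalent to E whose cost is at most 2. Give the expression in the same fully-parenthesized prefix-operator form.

(- 2)   [cost 2]

1. [neg_neg →] (- (- 2))  →  2;  E = (- (- (- (- (- 2)))))
2. [neg_neg →] (- (- 2))  →  2;  E = (- (- (- 2)))
3. [neg_neg →] (- (- (- 2)))  →  (- 2);  cost 2 ≤ 2, done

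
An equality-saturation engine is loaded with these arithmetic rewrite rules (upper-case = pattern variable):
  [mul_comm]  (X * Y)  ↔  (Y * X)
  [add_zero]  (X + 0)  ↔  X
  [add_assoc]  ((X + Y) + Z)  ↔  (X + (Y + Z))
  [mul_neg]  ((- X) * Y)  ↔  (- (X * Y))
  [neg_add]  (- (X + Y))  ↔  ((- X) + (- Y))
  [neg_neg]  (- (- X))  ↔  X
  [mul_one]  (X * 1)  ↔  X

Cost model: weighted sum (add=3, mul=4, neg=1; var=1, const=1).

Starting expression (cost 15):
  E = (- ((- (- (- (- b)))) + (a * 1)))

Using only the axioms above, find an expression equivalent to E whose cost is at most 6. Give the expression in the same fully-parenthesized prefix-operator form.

(- (b + a))   [cost 6]

(1) (a * 1)  =[mul_one →]=  a    ⊢ (- ((- (- (- (- b)))) + a))
(2) (- (- (- (- b))))  =[neg_neg →]=  (- (- b))    ⊢ (- ((- (- b)) + a))
(3) (- (- b))  =[neg_neg →]=  b    ⊢ cost 6, within 6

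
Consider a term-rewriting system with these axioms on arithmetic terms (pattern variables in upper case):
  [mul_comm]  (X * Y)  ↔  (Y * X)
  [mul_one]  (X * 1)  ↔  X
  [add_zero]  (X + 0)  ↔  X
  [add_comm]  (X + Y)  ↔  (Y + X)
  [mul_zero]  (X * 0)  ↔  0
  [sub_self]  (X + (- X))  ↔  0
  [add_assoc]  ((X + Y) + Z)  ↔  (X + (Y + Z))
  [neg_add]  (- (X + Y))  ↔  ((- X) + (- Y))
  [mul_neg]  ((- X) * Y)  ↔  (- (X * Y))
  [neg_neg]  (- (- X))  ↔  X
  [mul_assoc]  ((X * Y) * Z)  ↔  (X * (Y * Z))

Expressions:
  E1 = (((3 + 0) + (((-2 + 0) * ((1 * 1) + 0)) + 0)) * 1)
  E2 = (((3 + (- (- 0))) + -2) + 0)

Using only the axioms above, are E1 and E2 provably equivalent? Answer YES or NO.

step 1: add_zero (→) rewrites (((-2 + 0) * ((1 * 1) + 0)) + 0) into ((-2 + 0) * ((1 * 1) + 0)), now (((3 + 0) + ((-2 + 0) * ((1 * 1) + 0))) * 1)
step 2: mul_one (→) rewrites (1 * 1) into 1, now (((3 + 0) + ((-2 + 0) * (1 + 0))) * 1)
step 3: add_zero (→) rewrites (1 + 0) into 1, now (((3 + 0) + ((-2 + 0) * 1)) * 1)
step 4: add_zero (→) rewrites (-2 + 0) into -2, now (((3 + 0) + (-2 * 1)) * 1)
step 5: add_zero (→) rewrites (3 + 0) into 3, now ((3 + (-2 * 1)) * 1)
step 6: mul_one (→) rewrites (-2 * 1) into -2, now ((3 + -2) * 1)
step 7: mul_one (→) rewrites ((3 + -2) * 1) into (3 + -2)
step 8: add_zero (←) rewrites 3 into (3 + 0), now ((3 + 0) + -2)
step 9: neg_neg (←) rewrites 0 into (- (- 0)), now ((3 + (- (- 0))) + -2)
step 10: add_zero (←) rewrites ((3 + (- (- 0))) + -2) into (((3 + (- (- 0))) + -2) + 0), which is E2

YES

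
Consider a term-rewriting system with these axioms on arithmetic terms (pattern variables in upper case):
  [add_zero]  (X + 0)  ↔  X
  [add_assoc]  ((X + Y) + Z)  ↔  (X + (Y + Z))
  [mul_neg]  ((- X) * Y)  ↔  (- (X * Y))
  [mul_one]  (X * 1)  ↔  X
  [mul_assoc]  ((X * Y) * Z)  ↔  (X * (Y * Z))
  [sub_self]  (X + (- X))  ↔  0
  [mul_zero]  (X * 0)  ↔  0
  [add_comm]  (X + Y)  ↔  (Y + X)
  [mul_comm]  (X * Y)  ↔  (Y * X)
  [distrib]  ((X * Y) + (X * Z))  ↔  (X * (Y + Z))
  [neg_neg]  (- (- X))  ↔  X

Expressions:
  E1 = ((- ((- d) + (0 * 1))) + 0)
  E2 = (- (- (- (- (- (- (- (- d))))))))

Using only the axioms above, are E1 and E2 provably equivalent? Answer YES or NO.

(1) ((- ((- d) + (0 * 1))) + 0)  =[add_zero →]=  (- ((- d) + (0 * 1)))
(2) (0 * 1)  =[mul_one →]=  0    ⊢ (- ((- d) + 0))
(3) ((- d) + 0)  =[add_zero →]=  (- d)    ⊢ (- (- d))
(4) (- (- d))  =[neg_neg ←]=  (- (- (- (- d))))
(5) (- (- (- d)))  =[neg_neg ←]=  (- (- (- (- (- d)))))    ⊢ (- (- (- (- (- (- d))))))
(6) (- (- (- (- d))))  =[neg_neg ←]=  (- (- (- (- (- (- d))))))    ⊢ E2

YES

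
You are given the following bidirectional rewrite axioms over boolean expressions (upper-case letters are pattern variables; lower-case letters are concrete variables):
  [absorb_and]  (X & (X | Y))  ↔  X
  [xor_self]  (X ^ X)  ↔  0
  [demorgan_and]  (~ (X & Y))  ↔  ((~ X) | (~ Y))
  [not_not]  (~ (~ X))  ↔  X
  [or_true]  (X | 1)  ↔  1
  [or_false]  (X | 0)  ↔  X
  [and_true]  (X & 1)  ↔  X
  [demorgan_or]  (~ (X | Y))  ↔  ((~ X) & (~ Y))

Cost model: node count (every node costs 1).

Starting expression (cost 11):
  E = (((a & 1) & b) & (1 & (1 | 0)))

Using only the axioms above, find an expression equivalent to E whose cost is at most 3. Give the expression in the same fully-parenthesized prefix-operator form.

(a & b)   [cost 3]

(1) (a & 1)  =[and_true →]=  a    ⊢ ((a & b) & (1 & (1 | 0)))
(2) (1 & (1 | 0))  =[absorb_and →]=  1    ⊢ ((a & b) & 1)
(3) ((a & b) & 1)  =[and_true →]=  (a & b)    ⊢ cost 3, within 3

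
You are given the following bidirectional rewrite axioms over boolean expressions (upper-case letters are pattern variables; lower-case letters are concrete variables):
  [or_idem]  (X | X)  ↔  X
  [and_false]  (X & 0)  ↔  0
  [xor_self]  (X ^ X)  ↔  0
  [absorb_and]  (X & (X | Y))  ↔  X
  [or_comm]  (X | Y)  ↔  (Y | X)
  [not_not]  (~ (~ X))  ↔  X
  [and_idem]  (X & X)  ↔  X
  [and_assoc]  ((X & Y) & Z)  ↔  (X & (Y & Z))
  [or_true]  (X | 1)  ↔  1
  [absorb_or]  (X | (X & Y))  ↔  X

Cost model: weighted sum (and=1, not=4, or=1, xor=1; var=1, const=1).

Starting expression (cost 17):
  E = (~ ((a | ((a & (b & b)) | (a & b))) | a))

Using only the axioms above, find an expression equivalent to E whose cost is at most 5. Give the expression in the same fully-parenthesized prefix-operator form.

step 1: and_idem (→) rewrites (b & b) into b, now (~ ((a | ((a & b) | (a & b))) | a))
step 2: or_idem (→) rewrites ((a & b) | (a & b)) into (a & b), now (~ ((a | (a & b)) | a))
step 3: absorb_or (→) rewrites (a | (a & b)) into a, now (~ (a | a))
step 4: or_idem (→) rewrites (a | a) into a, reaching cost 5 (bound 5)

(~ a)   [cost 5]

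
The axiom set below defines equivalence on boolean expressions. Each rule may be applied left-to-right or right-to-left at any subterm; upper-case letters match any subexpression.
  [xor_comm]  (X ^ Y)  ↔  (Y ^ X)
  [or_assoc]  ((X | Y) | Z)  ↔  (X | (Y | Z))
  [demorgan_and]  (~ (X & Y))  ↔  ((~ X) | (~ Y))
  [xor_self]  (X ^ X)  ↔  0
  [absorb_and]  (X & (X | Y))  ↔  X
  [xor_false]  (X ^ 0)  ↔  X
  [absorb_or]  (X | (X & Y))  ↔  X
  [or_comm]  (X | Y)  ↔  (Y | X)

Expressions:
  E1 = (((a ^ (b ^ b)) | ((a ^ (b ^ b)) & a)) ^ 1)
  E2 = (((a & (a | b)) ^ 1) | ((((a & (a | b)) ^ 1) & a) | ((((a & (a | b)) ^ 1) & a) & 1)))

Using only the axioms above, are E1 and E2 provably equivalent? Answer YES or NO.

YES

(1) ((a ^ (b ^ b)) | ((a ^ (b ^ b)) & a))  =[absorb_or →]=  (a ^ (b ^ b))    ⊢ ((a ^ (b ^ b)) ^ 1)
(2) (b ^ b)  =[xor_self →]=  0    ⊢ ((a ^ 0) ^ 1)
(3) (a ^ 0)  =[xor_false →]=  a    ⊢ (a ^ 1)
(4) a  =[absorb_and ←]=  (a & (a | b))    ⊢ ((a & (a | b)) ^ 1)
(5) ((a & (a | b)) ^ 1)  =[absorb_or ←]=  (((a & (a | b)) ^ 1) | (((a & (a | b)) ^ 1) & a))
(6) (((a & (a | b)) ^ 1) & a)  =[absorb_or ←]=  ((((a & (a | b)) ^ 1) & a) | ((((a & (a | b)) ^ 1) & a) & 1))    ⊢ E2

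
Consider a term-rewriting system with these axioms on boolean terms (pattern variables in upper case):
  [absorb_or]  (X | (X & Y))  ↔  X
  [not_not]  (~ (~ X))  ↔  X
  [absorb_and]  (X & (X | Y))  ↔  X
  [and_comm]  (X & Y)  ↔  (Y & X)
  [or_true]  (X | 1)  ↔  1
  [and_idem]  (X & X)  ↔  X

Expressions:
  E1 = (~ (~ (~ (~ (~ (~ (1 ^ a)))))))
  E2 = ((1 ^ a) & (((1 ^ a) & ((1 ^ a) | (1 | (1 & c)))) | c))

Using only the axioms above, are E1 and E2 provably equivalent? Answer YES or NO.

YES

1. [not_not →] (~ (~ (~ (~ (~ (1 ^ a))))))  →  (~ (~ (~ (1 ^ a))));  E1 = (~ (~ (~ (~ (1 ^ a)))))
2. [not_not →] (~ (~ (~ (1 ^ a))))  →  (~ (1 ^ a));  E1 = (~ (~ (1 ^ a)))
3. [not_not →] (~ (~ (1 ^ a)))  →  (1 ^ a)
4. [absorb_and ←] (1 ^ a)  →  ((1 ^ a) & ((1 ^ a) | c))
5. [absorb_and ←] (1 ^ a)  →  ((1 ^ a) & ((1 ^ a) | 1));  E1 = ((1 ^ a) & (((1 ^ a) & ((1 ^ a) | 1)) | c))
6. [absorb_or ←] 1  →  (1 | (1 & c));  this is E2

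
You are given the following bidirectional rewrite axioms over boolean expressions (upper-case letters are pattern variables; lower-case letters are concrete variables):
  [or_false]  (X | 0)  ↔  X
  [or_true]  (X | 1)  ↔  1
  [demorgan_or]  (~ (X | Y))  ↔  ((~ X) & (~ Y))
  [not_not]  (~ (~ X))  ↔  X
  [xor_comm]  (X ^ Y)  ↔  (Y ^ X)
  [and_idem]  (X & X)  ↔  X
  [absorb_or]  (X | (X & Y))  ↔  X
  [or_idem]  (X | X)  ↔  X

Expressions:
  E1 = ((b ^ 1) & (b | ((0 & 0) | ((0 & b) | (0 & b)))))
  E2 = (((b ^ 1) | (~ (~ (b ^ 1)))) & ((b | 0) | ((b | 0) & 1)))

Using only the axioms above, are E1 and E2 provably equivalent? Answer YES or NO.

YES

step 1: and_idem (→) rewrites (0 & 0) into 0, now ((b ^ 1) & (b | (0 | ((0 & b) | (0 & b)))))
step 2: or_idem (→) rewrites ((0 & b) | (0 & b)) into (0 & b), now ((b ^ 1) & (b | (0 | (0 & b))))
step 3: absorb_or (→) rewrites (0 | (0 & b)) into 0, now ((b ^ 1) & (b | 0))
step 4: absorb_or (←) rewrites (b | 0) into ((b | 0) | ((b | 0) & 1)), now ((b ^ 1) & ((b | 0) | ((b | 0) & 1)))
step 5: or_idem (←) rewrites (b ^ 1) into ((b ^ 1) | (b ^ 1)), now (((b ^ 1) | (b ^ 1)) & ((b | 0) | ((b | 0) & 1)))
step 6: not_not (←) rewrites (b ^ 1) into (~ (~ (b ^ 1))), which is E2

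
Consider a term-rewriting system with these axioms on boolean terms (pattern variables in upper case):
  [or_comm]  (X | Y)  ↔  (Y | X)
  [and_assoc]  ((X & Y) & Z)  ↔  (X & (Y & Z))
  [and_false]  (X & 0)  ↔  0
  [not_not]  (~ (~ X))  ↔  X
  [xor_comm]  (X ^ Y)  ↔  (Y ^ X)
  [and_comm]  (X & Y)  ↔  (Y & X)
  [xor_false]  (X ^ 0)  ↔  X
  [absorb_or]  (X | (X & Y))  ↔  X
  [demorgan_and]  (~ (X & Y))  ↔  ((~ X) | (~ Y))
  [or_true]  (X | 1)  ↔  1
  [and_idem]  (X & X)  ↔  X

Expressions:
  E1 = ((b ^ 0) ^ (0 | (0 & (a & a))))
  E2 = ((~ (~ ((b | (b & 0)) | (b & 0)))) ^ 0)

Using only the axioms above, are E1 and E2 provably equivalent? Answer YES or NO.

(1) (a & a)  =[and_idem →]=  a    ⊢ ((b ^ 0) ^ (0 | (0 & a)))
(2) (0 | (0 & a))  =[absorb_or →]=  0    ⊢ ((b ^ 0) ^ 0)
(3) (b ^ 0)  =[xor_false →]=  b    ⊢ (b ^ 0)
(4) b  =[not_not ←]=  (~ (~ b))    ⊢ ((~ (~ b)) ^ 0)
(5) b  =[absorb_or ←]=  (b | (b & 0))    ⊢ ((~ (~ (b | (b & 0)))) ^ 0)
(6) b  =[absorb_or ←]=  (b | (b & 0))    ⊢ E2

YES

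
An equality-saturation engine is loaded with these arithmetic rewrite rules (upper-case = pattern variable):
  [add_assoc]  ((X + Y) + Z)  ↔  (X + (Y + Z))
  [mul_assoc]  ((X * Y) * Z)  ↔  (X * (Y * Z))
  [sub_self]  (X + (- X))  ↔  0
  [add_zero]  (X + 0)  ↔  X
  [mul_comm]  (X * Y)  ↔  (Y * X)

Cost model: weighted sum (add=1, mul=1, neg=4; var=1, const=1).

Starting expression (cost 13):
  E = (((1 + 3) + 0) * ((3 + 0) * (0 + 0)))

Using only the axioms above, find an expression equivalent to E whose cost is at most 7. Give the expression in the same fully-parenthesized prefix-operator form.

(1) (0 + 0)  =[add_zero →]=  0    ⊢ (((1 + 3) + 0) * ((3 + 0) * 0))
(2) ((1 + 3) + 0)  =[add_zero →]=  (1 + 3)    ⊢ ((1 + 3) * ((3 + 0) * 0))
(3) (3 + 0)  =[add_zero →]=  3    ⊢ cost 7, within 7

((1 + 3) * (3 * 0))   [cost 7]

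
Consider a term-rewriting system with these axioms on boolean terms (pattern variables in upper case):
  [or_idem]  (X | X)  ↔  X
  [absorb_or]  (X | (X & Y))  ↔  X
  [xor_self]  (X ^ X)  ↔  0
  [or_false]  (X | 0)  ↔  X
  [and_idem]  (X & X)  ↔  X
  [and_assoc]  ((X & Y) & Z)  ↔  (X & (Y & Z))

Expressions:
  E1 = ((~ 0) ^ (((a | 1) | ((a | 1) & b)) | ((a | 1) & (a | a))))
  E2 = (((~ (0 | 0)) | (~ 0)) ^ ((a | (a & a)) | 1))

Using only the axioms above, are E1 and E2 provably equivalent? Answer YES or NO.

YES

1. [or_idem →] (a | a)  →  a;  E1 = ((~ 0) ^ (((a | 1) | ((a | 1) & b)) | ((a | 1) & a)))
2. [absorb_or →] ((a | 1) | ((a | 1) & b))  →  (a | 1);  E1 = ((~ 0) ^ ((a | 1) | ((a | 1) & a)))
3. [absorb_or →] ((a | 1) | ((a | 1) & a))  →  (a | 1);  E1 = ((~ 0) ^ (a | 1))
4. [absorb_or ←] a  →  (a | (a & a));  E1 = ((~ 0) ^ ((a | (a & a)) | 1))
5. [or_idem ←] (~ 0)  →  ((~ 0) | (~ 0));  E1 = (((~ 0) | (~ 0)) ^ ((a | (a & a)) | 1))
6. [or_idem ←] 0  →  (0 | 0);  this is E2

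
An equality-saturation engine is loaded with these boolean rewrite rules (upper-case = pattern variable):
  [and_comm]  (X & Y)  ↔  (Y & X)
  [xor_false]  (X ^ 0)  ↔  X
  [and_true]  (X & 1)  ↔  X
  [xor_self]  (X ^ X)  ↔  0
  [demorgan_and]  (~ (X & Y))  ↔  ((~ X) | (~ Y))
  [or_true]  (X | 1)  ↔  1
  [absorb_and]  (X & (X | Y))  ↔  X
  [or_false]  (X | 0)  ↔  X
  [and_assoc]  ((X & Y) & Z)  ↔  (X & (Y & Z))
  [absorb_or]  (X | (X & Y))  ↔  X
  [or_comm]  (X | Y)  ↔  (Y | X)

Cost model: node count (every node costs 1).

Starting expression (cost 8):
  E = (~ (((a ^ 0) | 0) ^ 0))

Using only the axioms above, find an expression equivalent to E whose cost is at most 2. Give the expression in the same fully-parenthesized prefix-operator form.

(~ a)   [cost 2]

1. [xor_false →] (a ^ 0)  →  a;  E = (~ ((a | 0) ^ 0))
2. [xor_false →] ((a | 0) ^ 0)  →  (a | 0);  E = (~ (a | 0))
3. [or_false →] (a | 0)  →  a;  cost 2 ≤ 2, done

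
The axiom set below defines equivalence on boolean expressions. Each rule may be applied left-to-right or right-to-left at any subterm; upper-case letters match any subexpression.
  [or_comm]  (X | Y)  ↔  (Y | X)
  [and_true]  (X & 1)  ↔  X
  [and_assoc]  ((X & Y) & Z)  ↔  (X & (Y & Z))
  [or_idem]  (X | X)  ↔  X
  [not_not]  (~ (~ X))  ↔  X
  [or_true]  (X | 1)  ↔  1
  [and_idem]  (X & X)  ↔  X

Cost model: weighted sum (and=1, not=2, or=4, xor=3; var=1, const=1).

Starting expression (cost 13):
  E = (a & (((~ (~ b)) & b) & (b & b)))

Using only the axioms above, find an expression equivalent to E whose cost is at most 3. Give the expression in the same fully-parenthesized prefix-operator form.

1. [not_not →] (~ (~ b))  →  b;  E = (a & ((b & b) & (b & b)))
2. [and_idem →] ((b & b) & (b & b))  →  (b & b);  E = (a & (b & b))
3. [and_idem →] (b & b)  →  b;  cost 3 ≤ 3, done

(a & b)   [cost 3]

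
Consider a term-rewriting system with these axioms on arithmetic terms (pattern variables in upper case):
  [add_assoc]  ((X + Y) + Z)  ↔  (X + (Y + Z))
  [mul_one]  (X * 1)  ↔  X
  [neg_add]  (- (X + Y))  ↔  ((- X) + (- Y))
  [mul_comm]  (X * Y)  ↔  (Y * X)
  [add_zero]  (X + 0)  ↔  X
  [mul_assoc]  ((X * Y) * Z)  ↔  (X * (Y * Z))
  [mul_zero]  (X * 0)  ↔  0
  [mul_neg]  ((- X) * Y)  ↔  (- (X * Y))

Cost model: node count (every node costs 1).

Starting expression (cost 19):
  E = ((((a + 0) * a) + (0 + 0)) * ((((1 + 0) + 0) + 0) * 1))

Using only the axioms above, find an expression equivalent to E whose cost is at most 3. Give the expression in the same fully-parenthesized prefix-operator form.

(a * a)   [cost 3]

(1) ((((1 + 0) + 0) + 0) * 1)  =[mul_one →]=  (((1 + 0) + 0) + 0)    ⊢ ((((a + 0) * a) + (0 + 0)) * (((1 + 0) + 0) + 0))
(2) (((1 + 0) + 0) + 0)  =[add_zero →]=  ((1 + 0) + 0)    ⊢ ((((a + 0) * a) + (0 + 0)) * ((1 + 0) + 0))
(3) (0 + 0)  =[add_zero →]=  0    ⊢ ((((a + 0) * a) + 0) * ((1 + 0) + 0))
(4) (1 + 0)  =[add_zero →]=  1    ⊢ ((((a + 0) * a) + 0) * (1 + 0))
(5) (a + 0)  =[add_zero →]=  a    ⊢ (((a * a) + 0) * (1 + 0))
(6) (1 + 0)  =[add_zero →]=  1    ⊢ (((a * a) + 0) * 1)
(7) ((a * a) + 0)  =[add_zero →]=  (a * a)    ⊢ ((a * a) * 1)
(8) ((a * a) * 1)  =[mul_one →]=  (a * a)    ⊢ cost 3, within 3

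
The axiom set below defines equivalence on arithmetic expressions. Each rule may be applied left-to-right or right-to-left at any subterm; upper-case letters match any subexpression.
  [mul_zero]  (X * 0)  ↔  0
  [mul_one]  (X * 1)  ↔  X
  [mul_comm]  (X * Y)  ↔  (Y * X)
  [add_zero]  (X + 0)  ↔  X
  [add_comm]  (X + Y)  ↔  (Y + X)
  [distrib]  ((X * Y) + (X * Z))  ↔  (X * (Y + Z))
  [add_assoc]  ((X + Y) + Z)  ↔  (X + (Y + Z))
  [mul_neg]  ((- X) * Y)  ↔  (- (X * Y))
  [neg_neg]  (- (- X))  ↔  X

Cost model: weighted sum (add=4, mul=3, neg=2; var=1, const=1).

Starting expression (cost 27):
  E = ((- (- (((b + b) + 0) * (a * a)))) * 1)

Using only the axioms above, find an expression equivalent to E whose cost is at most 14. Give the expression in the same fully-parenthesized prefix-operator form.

((b + b) * (a * a))   [cost 14]

1. [add_zero →] ((b + b) + 0)  →  (b + b);  E = ((- (- ((b + b) * (a * a)))) * 1)
2. [mul_one →] ((- (- ((b + b) * (a * a)))) * 1)  →  (- (- ((b + b) * (a * a))))
3. [neg_neg →] (- (- ((b + b) * (a * a))))  →  ((b + b) * (a * a));  cost 14 ≤ 14, done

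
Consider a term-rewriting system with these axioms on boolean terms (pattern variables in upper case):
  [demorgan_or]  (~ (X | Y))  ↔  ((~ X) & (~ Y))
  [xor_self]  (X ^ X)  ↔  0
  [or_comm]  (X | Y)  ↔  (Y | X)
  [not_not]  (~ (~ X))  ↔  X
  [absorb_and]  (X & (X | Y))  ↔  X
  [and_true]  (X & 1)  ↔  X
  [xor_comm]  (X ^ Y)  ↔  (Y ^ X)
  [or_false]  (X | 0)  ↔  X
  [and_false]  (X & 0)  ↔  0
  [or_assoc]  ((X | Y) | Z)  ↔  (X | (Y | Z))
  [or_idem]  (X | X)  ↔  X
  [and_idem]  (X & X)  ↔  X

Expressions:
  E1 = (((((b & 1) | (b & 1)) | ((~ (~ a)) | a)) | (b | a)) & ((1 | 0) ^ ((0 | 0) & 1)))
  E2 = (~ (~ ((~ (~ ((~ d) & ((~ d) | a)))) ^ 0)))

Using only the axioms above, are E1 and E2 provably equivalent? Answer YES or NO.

All listed rules preserve value, hence provable equivalence implies equal values everywhere; look for a separating assignment.
a=0, b=0, d=0 gives E1 ↦ 0, E2 ↦ 1; values differ ⇒ not provably equivalent.

NO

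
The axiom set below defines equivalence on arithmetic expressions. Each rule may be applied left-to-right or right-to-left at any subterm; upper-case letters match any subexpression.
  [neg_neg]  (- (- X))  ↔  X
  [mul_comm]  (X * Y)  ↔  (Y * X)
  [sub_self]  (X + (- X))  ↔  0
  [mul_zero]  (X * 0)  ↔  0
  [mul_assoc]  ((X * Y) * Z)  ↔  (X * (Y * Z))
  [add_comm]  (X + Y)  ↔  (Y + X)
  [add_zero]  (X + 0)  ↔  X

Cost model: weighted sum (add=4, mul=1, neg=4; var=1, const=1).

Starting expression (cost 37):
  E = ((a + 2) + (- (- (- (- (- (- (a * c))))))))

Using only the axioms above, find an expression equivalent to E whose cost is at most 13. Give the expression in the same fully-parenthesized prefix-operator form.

1. [neg_neg →] (- (- (- (- (a * c)))))  →  (- (- (a * c)));  E = ((a + 2) + (- (- (- (- (a * c))))))
2. [neg_neg →] (- (- (a * c)))  →  (a * c);  E = ((a + 2) + (- (- (a * c))))
3. [neg_neg →] (- (- (a * c)))  →  (a * c);  cost 13 ≤ 13, done

((a + 2) + (a * c))   [cost 13]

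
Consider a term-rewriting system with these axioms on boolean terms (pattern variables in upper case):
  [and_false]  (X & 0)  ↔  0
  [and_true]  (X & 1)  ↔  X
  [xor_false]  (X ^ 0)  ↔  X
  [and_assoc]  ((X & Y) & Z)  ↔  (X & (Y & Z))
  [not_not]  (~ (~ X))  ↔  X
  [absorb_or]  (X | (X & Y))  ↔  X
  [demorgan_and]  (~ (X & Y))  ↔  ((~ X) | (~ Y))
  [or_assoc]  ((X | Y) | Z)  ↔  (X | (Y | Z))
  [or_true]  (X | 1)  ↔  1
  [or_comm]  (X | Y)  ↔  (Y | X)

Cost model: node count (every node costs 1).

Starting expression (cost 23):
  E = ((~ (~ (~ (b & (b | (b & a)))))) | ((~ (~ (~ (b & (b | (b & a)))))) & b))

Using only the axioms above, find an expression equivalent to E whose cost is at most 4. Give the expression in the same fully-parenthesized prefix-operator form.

(~ (b & b))   [cost 4]

(1) ((~ (~ (~ (b & (b | (b & a)))))) | ((~ (~ (~ (b & (b | (b & a)))))) & b))  =[absorb_or →]=  (~ (~ (~ (b & (b | (b & a))))))
(2) (b | (b & a))  =[absorb_or →]=  b    ⊢ (~ (~ (~ (b & b))))
(3) (~ (~ (~ (b & b))))  =[not_not →]=  (~ (b & b))    ⊢ cost 4, within 4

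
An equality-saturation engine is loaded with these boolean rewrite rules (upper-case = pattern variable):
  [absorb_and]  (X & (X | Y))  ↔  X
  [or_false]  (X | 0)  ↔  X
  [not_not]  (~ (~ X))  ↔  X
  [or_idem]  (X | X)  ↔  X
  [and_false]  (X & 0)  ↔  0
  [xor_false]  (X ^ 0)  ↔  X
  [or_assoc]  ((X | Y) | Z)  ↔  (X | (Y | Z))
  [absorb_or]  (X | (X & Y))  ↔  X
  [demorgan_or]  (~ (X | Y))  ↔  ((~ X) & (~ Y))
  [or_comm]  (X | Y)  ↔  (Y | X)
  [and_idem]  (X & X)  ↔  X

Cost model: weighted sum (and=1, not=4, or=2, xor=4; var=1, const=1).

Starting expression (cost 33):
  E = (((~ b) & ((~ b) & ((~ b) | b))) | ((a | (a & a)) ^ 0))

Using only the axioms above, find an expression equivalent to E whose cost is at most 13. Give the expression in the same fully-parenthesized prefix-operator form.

step 1: absorb_or (→) rewrites (a | (a & a)) into a, now (((~ b) & ((~ b) & ((~ b) | b))) | (a ^ 0))
step 2: absorb_and (→) rewrites ((~ b) & ((~ b) | b)) into (~ b), now (((~ b) & (~ b)) | (a ^ 0))
step 3: and_idem (→) rewrites ((~ b) & (~ b)) into (~ b), reaching cost 13 (bound 13)

((~ b) | (a ^ 0))   [cost 13]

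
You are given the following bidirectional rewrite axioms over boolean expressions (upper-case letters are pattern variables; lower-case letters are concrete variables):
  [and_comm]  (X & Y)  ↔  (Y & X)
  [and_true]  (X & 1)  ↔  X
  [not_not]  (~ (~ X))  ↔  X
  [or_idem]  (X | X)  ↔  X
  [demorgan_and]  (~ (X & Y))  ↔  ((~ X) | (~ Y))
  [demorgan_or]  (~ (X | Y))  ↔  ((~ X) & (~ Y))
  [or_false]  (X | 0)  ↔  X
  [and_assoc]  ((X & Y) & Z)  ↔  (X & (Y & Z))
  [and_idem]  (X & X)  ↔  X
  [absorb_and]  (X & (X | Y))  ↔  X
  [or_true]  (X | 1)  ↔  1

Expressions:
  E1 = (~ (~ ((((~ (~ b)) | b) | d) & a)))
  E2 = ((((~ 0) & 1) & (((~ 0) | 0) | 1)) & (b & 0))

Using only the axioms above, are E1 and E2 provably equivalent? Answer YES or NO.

The axioms are sound identities: if E1 ↔* E2 then E1 and E2 evaluate identically under any assignment.
Under a=1, b=0, d=1: E1 evaluates to 1, E2 to 0. Distinct ⇒ no rewrite sequence connects them.

NO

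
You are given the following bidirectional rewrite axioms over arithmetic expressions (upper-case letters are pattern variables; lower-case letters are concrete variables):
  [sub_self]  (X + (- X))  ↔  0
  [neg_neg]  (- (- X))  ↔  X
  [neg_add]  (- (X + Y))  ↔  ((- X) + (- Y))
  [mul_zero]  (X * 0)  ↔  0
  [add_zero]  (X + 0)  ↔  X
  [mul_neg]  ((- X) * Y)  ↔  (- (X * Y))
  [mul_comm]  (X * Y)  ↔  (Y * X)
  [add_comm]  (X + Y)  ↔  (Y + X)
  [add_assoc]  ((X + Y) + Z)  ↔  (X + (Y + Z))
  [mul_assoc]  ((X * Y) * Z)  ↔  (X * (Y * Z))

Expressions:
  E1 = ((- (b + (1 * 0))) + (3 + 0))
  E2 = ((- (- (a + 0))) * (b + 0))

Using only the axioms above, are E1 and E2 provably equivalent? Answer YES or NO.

NO

Every axiom is a valid identity, so a rewrite proof would force E1 and E2 to agree under every assignment.
At a=0, b=0: E1 = 3 but E2 = 0; they differ, so no derivation exists.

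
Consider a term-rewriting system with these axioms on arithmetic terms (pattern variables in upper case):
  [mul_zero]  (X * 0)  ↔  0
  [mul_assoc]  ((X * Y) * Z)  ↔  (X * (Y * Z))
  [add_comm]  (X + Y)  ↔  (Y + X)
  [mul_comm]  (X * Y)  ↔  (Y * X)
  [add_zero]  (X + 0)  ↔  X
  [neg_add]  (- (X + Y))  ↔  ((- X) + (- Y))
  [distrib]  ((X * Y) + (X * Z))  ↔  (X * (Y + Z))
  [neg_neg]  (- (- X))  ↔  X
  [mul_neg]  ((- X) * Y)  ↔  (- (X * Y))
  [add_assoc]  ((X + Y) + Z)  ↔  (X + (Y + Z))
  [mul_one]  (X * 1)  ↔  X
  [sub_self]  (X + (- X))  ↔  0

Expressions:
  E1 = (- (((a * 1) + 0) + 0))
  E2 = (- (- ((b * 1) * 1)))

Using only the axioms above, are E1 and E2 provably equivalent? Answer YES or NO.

NO

Every axiom is a valid identity, so a rewrite proof would force E1 and E2 to agree under every assignment.
At a=0, b=1: E1 = 0 but E2 = 1; they differ, so no derivation exists.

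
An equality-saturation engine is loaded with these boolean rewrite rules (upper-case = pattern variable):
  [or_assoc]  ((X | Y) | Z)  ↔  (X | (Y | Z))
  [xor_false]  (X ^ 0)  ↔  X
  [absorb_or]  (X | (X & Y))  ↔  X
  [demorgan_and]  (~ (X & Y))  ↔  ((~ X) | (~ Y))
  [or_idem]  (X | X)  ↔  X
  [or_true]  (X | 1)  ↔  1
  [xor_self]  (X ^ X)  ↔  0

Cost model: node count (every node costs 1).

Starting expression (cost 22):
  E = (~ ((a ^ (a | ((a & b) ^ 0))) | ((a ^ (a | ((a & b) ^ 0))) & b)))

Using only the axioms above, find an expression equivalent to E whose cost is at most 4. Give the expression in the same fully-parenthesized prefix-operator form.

(~ (a ^ a))   [cost 4]

(1) ((a ^ (a | ((a & b) ^ 0))) | ((a ^ (a | ((a & b) ^ 0))) & b))  =[absorb_or →]=  (a ^ (a | ((a & b) ^ 0)))    ⊢ (~ (a ^ (a | ((a & b) ^ 0))))
(2) ((a & b) ^ 0)  =[xor_false →]=  (a & b)    ⊢ (~ (a ^ (a | (a & b))))
(3) (a | (a & b))  =[absorb_or →]=  a    ⊢ cost 4, within 4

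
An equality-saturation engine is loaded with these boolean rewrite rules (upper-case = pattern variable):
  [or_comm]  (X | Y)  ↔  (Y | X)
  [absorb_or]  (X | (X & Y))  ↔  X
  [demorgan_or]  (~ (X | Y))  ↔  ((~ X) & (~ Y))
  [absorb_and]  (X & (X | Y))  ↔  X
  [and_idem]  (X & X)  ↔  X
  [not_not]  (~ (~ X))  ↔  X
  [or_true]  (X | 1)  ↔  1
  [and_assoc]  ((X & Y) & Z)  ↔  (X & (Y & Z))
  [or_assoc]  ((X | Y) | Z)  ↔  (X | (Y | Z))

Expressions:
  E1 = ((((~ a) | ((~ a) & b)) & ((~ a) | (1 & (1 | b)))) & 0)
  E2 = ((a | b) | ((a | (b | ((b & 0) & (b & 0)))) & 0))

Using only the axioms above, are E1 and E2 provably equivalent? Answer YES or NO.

Every axiom is a valid identity, so a rewrite proof would force E1 and E2 to agree under every assignment.
At a=0, b=1: E1 = 0 but E2 = 1; they differ, so no derivation exists.

NO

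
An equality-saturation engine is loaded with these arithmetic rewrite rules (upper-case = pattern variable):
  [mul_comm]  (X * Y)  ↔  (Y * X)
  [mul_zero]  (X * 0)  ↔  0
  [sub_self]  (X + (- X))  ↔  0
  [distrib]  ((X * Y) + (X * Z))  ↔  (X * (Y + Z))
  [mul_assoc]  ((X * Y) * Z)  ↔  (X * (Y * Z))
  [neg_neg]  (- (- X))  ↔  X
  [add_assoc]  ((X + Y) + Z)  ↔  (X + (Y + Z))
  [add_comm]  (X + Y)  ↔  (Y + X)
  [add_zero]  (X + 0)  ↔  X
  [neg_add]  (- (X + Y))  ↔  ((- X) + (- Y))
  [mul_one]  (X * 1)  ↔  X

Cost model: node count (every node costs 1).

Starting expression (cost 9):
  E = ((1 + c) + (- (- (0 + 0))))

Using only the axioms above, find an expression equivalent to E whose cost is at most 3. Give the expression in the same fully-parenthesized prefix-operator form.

(1 + c)   [cost 3]

1. [add_zero →] (0 + 0)  →  0;  E = ((1 + c) + (- (- 0)))
2. [neg_neg →] (- (- 0))  →  0;  E = ((1 + c) + 0)
3. [add_zero →] ((1 + c) + 0)  →  (1 + c);  cost 3 ≤ 3, done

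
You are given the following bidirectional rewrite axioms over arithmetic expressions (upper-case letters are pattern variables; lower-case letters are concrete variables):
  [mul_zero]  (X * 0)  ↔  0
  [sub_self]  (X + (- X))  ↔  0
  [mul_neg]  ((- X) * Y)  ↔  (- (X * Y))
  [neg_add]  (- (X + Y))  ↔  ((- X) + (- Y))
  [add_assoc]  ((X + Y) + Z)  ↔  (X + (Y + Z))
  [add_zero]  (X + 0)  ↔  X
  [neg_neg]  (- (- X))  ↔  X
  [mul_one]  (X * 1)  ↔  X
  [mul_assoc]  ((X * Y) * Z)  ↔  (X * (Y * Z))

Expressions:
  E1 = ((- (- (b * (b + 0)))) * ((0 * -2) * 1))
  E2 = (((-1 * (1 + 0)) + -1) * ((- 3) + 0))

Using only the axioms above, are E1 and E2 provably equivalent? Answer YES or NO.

NO

The axioms are sound identities: if E1 ↔* E2 then E1 and E2 evaluate identically under any assignment.
Under b=0: E1 evaluates to 0, E2 to 6. Distinct ⇒ no rewrite sequence connects them.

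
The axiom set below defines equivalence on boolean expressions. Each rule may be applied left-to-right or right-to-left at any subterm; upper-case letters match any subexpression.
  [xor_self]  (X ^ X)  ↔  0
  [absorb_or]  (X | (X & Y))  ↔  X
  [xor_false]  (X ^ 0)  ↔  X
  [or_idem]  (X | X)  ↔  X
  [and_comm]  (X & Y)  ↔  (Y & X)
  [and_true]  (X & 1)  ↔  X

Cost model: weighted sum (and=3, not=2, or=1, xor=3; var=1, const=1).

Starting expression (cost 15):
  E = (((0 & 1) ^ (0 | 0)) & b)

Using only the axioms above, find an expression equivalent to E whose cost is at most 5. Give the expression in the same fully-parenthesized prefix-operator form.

(0 & b)   [cost 5]

1. [and_true →] (0 & 1)  →  0;  E = ((0 ^ (0 | 0)) & b)
2. [or_idem →] (0 | 0)  →  0;  E = ((0 ^ 0) & b)
3. [xor_self →] (0 ^ 0)  →  0;  cost 5 ≤ 5, done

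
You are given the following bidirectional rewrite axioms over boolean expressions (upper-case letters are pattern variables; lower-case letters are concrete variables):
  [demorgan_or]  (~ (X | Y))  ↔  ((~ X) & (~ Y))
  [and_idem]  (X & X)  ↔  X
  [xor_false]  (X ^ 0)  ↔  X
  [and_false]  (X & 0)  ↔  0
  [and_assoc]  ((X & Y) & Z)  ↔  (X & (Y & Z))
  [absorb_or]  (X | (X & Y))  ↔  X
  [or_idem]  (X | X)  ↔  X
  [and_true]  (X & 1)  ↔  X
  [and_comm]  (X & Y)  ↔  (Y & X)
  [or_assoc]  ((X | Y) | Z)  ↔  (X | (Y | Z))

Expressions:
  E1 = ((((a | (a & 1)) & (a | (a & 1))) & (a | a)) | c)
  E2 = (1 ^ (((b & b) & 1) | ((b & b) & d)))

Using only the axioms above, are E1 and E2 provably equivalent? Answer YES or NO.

The axioms are sound identities: if E1 ↔* E2 then E1 and E2 evaluate identically under any assignment.
Under a=0, b=0, c=0, d=0: E1 evaluates to 0, E2 to 1. Distinct ⇒ no rewrite sequence connects them.

NO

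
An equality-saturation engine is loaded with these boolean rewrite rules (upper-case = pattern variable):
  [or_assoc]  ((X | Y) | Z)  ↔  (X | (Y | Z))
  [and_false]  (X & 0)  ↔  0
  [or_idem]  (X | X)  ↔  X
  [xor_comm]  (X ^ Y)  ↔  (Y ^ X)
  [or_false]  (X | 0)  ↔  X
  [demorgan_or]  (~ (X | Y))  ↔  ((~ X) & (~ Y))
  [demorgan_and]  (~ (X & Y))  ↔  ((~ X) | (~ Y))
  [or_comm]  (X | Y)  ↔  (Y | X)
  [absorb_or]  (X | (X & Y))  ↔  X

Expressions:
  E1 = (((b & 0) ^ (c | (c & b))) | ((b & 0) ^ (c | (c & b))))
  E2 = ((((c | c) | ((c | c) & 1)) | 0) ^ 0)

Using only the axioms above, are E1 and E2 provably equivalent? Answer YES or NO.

step 1: or_idem (→) rewrites (((b & 0) ^ (c | (c & b))) | ((b & 0) ^ (c | (c & b)))) into ((b & 0) ^ (c | (c & b)))
step 2: absorb_or (→) rewrites (c | (c & b)) into c, now ((b & 0) ^ c)
step 3: and_false (→) rewrites (b & 0) into 0, now (0 ^ c)
step 4: or_false (←) rewrites c into (c | 0), now (0 ^ (c | 0))
step 5: or_idem (←) rewrites c into (c | c), now (0 ^ ((c | c) | 0))
step 6: xor_comm (→) rewrites (0 ^ ((c | c) | 0)) into (((c | c) | 0) ^ 0)
step 7: absorb_or (←) rewrites (c | c) into ((c | c) | ((c | c) & 1)), which is E2

YES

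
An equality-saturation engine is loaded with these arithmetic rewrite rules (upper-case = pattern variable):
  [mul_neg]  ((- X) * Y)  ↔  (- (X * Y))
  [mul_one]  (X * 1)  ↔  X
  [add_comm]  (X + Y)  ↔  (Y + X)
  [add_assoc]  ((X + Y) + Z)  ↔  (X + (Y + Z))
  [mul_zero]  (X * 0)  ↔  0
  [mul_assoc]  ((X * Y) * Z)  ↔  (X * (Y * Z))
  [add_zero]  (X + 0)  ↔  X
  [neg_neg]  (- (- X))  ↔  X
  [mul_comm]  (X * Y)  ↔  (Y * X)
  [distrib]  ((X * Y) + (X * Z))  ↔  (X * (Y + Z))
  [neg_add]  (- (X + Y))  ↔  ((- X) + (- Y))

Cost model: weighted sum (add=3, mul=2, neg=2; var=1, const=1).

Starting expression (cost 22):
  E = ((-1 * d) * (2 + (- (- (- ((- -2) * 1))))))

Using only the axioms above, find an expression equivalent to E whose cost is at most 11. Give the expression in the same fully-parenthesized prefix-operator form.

1. [mul_one →] ((- -2) * 1)  →  (- -2);  E = ((-1 * d) * (2 + (- (- (- (- -2))))))
2. [neg_neg →] (- (- (- (- -2))))  →  (- (- -2));  E = ((-1 * d) * (2 + (- (- -2))))
3. [neg_neg →] (- (- -2))  →  -2;  cost 11 ≤ 11, done

((-1 * d) * (2 + -2))   [cost 11]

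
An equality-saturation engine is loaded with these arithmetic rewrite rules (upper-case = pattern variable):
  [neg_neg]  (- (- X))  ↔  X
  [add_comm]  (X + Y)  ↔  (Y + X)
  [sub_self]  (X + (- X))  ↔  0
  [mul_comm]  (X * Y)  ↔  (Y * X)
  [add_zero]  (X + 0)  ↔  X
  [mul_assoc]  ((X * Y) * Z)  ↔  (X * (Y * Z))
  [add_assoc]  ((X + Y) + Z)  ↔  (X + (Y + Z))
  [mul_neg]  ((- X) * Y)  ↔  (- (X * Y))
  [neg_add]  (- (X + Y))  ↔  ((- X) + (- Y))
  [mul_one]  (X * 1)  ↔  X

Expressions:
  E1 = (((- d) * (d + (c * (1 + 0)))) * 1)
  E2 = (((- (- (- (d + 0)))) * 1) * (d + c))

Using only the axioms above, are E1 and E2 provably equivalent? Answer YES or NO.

step 1: add_zero (→) rewrites (1 + 0) into 1, now (((- d) * (d + (c * 1))) * 1)
step 2: mul_comm (→) rewrites (c * 1) into (1 * c), now (((- d) * (d + (1 * c))) * 1)
step 3: mul_one (→) rewrites (((- d) * (d + (1 * c))) * 1) into ((- d) * (d + (1 * c)))
step 4: mul_comm (→) rewrites (1 * c) into (c * 1), now ((- d) * (d + (c * 1)))
step 5: mul_one (→) rewrites (c * 1) into c, now ((- d) * (d + c))
step 6: add_zero (←) rewrites d into (d + 0), now ((- (d + 0)) * (d + c))
step 7: neg_neg (←) rewrites (d + 0) into (- (- (d + 0))), now ((- (- (- (d + 0)))) * (d + c))
step 8: mul_one (←) rewrites (- (- (- (d + 0)))) into ((- (- (- (d + 0)))) * 1), which is E2

YES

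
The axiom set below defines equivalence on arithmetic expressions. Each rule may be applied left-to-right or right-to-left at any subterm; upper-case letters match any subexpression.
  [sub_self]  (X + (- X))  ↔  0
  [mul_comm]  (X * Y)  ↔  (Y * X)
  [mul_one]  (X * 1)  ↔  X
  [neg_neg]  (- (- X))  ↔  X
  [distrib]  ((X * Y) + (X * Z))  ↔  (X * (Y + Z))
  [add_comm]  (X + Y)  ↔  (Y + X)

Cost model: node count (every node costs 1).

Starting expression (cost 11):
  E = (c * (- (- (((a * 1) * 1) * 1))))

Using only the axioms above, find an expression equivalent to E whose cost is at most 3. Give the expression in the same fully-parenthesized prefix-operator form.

(a * c)   [cost 3]

1. [mul_one →] ((a * 1) * 1)  →  (a * 1);  E = (c * (- (- ((a * 1) * 1))))
2. [mul_one →] ((a * 1) * 1)  →  (a * 1);  E = (c * (- (- (a * 1))))
3. [mul_one →] (a * 1)  →  a;  E = (c * (- (- a)))
4. [mul_comm →] (c * (- (- a)))  →  ((- (- a)) * c)
5. [neg_neg →] (- (- a))  →  a;  cost 3 ≤ 3, done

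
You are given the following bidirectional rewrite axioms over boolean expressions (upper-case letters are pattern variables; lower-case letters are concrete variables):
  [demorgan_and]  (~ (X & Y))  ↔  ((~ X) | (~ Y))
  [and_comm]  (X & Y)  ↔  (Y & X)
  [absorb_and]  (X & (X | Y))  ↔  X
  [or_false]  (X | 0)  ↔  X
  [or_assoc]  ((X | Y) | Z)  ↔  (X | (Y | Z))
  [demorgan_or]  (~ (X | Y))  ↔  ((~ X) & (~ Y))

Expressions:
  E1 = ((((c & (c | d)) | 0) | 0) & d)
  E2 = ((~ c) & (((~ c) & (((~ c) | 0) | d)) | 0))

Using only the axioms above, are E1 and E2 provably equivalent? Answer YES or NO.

NO

Every axiom is a valid identity, so a rewrite proof would force E1 and E2 to agree under every assignment.
At c=0, d=0: E1 = 0 but E2 = 1; they differ, so no derivation exists.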